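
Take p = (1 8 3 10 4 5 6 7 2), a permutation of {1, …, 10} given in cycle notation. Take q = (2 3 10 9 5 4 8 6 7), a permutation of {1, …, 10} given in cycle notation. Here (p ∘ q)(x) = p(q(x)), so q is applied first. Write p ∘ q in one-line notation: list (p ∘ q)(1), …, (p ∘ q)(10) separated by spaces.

Chase each element through q then p: 1 → 1 → 8; 2 → 3 → 10; 3 → 10 → 4; 4 → 8 → 3; 5 → 4 → 5; 6 → 7 → 2; 7 → 2 → 1; 8 → 6 → 7; 9 → 5 → 6; 10 → 9 → 9.
Collecting the images, p ∘ q = [8 10 4 3 5 2 1 7 6 9].

8 10 4 3 5 2 1 7 6 9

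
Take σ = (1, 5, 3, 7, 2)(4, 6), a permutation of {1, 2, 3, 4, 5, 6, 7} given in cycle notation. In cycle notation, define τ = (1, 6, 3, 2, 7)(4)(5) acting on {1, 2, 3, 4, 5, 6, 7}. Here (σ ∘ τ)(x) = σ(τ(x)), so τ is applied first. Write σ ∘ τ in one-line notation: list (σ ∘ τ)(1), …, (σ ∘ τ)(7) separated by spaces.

4 2 1 6 3 7 5

(σ ∘ τ)(x) = σ(τ(x)). Computing each image: σ(τ(1)) = σ(6) = 4, σ(τ(2)) = σ(7) = 2, σ(τ(3)) = σ(2) = 1, σ(τ(4)) = σ(4) = 6, σ(τ(5)) = σ(5) = 3, σ(τ(6)) = σ(3) = 7, σ(τ(7)) = σ(1) = 5.
Hence σ ∘ τ = [4 2 1 6 3 7 5].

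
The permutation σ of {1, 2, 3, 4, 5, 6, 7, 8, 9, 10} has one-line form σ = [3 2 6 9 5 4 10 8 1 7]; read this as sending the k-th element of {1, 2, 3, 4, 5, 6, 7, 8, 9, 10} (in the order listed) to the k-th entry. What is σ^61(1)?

Tracing 1 → 3 → … returns to 1 after 5 steps, so 1 lies in a 5-cycle (1, 3, 6, 4, 9).
Powers repeat with period 5 on this cycle, and 61 mod 5 = 1, so σ^61(1) = σ^1(1).
Advancing 1 step from 1: 1 → 3.

3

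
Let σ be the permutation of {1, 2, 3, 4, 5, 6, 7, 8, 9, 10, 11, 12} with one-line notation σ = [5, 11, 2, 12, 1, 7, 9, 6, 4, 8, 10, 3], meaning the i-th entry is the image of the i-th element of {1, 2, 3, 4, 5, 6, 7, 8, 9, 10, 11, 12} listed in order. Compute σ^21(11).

Tracing 11 → 10 → … returns to 11 after 10 steps, so 11 lies in a 10-cycle (2 11 10 8 6 7 9 4 12 3).
On a 10-cycle, σ^10 is the identity, so σ^21 = σ^1 there (21 ≡ 1 mod 10).
Advancing 1 step from 11: 11 → 10.

10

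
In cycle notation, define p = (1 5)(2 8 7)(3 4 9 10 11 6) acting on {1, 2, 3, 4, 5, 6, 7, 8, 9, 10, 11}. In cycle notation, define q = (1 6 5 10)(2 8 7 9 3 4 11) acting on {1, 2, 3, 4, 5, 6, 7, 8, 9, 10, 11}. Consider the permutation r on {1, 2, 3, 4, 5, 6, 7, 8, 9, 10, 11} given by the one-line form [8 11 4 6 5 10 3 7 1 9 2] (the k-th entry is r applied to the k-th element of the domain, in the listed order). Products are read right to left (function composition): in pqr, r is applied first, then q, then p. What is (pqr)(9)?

3

Chase 9: r(9) = 1; q(1) = 6; p(6) = 3. Hence (pqr)(9) = 3.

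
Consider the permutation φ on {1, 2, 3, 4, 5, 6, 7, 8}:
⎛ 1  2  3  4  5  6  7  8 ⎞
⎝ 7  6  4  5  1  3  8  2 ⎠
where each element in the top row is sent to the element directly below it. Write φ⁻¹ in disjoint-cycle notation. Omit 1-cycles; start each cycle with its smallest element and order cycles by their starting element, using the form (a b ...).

First write φ in disjoint cycles: (1 7 8 2 6 3 4 5).
Reversing each cycle (and rotating so the smallest element leads) gives φ⁻¹ = (1 5 4 3 6 2 8 7).

(1 5 4 3 6 2 8 7)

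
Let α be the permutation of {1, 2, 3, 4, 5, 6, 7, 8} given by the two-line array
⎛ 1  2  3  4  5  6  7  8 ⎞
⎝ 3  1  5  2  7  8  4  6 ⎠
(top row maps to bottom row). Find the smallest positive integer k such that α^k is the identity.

6

The disjoint-cycle form of α has cycle lengths 6, 2.
The order is lcm(6, 2) = 6.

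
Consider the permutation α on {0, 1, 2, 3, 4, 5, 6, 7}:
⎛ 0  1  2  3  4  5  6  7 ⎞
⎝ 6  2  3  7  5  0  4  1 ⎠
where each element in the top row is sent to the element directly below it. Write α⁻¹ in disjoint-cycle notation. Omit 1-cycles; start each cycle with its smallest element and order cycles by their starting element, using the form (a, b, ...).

(0, 5, 4, 6)(1, 7, 3, 2)

The cycle decomposition of α is (0, 6, 4, 5)(1, 2, 3, 7).
Reversing each cycle (and rotating so the smallest element leads) gives α⁻¹ = (0, 5, 4, 6)(1, 7, 3, 2).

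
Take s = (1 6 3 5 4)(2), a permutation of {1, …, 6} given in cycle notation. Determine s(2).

2

The 1-cycle (2) fixes 2, so s(2) = 2.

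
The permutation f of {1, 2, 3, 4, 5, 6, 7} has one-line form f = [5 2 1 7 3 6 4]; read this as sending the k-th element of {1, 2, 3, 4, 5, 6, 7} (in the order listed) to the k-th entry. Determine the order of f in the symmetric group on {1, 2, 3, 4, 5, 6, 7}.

6

The disjoint-cycle form of f has cycle lengths 3, 2, 1, 1.
Since disjoint cycles commute, ord(f) = lcm(3, 2) = 6.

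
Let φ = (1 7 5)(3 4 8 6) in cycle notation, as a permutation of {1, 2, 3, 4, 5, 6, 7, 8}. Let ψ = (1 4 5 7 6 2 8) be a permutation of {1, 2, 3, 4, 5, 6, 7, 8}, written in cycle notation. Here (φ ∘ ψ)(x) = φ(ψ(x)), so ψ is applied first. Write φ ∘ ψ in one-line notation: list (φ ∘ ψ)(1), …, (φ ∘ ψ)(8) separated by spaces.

8 6 4 1 5 2 3 7

For each element, apply ψ then φ: 1 → 4 → 8; 2 → 8 → 6; 3 → 3 → 4; 4 → 5 → 1; 5 → 7 → 5; 6 → 2 → 2; 7 → 6 → 3; 8 → 1 → 7.
So φ ∘ ψ in one-line form is 8 6 4 1 5 2 3 7.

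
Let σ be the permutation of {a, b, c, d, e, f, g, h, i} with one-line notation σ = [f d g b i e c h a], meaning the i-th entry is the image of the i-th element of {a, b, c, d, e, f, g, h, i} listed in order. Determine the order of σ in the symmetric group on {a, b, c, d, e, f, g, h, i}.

Decomposing into disjoint cycles gives cycle lengths 4, 2, 2, 1.
The order of σ is the least common multiple of its cycle lengths: lcm(4, 2, 2) = 4.

4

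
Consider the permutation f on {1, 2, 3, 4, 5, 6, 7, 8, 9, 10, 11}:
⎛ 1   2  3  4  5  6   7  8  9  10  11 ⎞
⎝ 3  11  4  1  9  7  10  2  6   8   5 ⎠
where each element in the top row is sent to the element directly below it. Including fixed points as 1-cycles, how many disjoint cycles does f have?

The cycle decomposition is (1, 3, 4)(2, 11, 5, 9, 6, 7, 10, 8), which has 2 cycles (counting 1-cycles).

2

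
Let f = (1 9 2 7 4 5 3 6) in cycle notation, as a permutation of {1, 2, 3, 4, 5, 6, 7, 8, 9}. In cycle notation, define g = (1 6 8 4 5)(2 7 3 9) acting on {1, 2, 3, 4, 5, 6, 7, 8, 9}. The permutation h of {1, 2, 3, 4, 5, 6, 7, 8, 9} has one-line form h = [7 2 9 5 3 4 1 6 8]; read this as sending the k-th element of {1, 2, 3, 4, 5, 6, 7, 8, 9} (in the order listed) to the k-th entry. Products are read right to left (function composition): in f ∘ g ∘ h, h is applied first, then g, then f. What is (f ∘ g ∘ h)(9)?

Apply the permutations in order: h(9) = 8, then g(8) = 4, then f(4) = 5. So (f ∘ g ∘ h)(9) = 5.

5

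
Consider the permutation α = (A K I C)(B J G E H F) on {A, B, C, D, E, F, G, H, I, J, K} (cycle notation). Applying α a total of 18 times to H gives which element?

H

H lies in the 6-cycle (B J G E H F).
On a 6-cycle, α^6 is the identity, so α^18 = α^0 there (18 ≡ 0 mod 6).
So α^18(H) = H.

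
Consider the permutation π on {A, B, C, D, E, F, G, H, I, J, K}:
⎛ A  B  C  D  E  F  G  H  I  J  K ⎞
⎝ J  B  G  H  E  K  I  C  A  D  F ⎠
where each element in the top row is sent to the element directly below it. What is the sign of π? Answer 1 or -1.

-1

In disjoint-cycle form the cycle lengths are 7, 2, 1, 1.
A cycle of length ℓ contributes ℓ−1 transpositions, so π is a product of 6 + 1 = 7 transpositions — odd.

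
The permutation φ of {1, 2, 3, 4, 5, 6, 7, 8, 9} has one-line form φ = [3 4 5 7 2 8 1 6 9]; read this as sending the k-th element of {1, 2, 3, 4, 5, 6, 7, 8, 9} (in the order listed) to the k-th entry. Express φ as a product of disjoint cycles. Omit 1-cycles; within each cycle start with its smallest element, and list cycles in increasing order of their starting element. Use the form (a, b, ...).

(1, 3, 5, 2, 4, 7)(6, 8)

From 1: 1 → 3 → 5 → 2 → 4 → 7 → 1, closing the cycle (1, 3, 5, 2, 4, 7).
Repeating from the next unused element and collecting all non-trivial cycles gives (1, 3, 5, 2, 4, 7)(6, 8).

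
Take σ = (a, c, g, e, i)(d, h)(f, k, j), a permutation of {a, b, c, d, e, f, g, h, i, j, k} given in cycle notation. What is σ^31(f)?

k

f lies in the 3-cycle (f, k, j).
On a 3-cycle, σ^3 is the identity, so σ^31 = σ^1 there (31 ≡ 1 mod 3).
Stepping 1 place around the cycle: f → k.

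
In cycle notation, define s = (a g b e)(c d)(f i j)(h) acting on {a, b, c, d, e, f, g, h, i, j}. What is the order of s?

12

The cycle type of s is (4, 3, 2, 1).
The order of s is the least common multiple of its cycle lengths: lcm(4, 3, 2) = 12.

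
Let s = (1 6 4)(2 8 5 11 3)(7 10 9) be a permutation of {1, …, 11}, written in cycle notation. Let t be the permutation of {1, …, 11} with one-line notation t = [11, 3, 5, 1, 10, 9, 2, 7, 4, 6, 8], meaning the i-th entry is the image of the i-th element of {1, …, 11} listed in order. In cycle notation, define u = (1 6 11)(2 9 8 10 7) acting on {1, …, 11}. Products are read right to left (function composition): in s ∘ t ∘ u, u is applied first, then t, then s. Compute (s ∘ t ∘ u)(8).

4

Chase 8: u(8) = 10; t(10) = 6; s(6) = 4. Hence (s ∘ t ∘ u)(8) = 4.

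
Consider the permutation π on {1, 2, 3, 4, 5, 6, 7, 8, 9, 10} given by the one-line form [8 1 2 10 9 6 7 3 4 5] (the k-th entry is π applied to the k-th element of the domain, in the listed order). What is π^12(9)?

9

Tracing 9 → 4 → … returns to 9 after 4 steps, so 9 lies in a 4-cycle (4 10 5 9).
On a 4-cycle, π^4 is the identity, so π^12 = π^0 there (12 ≡ 0 mod 4).
So π^12(9) = 9.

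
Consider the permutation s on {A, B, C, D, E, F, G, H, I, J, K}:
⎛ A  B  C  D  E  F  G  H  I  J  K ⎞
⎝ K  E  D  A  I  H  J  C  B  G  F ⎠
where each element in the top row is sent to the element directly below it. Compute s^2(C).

Tracing C → D → … returns to C after 6 steps, so C lies in a 6-cycle (A, K, F, H, C, D).
Advancing 2 steps from C: C → D → A.

A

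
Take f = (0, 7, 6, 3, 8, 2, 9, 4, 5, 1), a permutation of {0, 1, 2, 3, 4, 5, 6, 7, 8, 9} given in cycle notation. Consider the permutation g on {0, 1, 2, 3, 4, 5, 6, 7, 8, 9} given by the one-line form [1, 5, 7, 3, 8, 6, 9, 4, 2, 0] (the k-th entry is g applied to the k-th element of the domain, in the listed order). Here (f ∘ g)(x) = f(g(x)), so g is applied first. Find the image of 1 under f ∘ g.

First apply g: g(1) = 5, then f(5) = 1. Thus (f ∘ g)(1) = 1.

1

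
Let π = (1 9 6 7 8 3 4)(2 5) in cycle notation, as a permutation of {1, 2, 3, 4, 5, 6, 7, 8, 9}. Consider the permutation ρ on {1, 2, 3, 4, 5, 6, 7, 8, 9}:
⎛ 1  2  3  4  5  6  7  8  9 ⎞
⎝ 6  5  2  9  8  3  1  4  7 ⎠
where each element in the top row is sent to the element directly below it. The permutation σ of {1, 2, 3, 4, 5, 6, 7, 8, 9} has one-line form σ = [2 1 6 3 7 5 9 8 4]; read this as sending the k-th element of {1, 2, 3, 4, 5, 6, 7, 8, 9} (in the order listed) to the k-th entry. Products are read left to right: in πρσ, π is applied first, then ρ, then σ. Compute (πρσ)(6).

Chase 6: π(6) = 7; ρ(7) = 1; σ(1) = 2. Hence (πρσ)(6) = 2.

2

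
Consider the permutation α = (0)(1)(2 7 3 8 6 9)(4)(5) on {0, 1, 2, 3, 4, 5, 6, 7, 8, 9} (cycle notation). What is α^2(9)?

7

9 lies in the 6-cycle (2 7 3 8 6 9).
Stepping 2 places around the cycle: 9 → 2 → 7.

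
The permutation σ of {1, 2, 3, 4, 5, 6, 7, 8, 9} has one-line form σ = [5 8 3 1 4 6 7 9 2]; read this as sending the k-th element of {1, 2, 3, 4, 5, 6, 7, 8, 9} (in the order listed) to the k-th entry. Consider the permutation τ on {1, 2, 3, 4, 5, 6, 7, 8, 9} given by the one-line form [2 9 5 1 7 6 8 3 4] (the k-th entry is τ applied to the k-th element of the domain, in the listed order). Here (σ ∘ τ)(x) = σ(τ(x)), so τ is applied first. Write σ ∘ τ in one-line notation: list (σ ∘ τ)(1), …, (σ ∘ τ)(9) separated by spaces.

8 2 4 5 7 6 9 3 1

(σ ∘ τ)(x) = σ(τ(x)). Computing each image: σ(τ(1)) = σ(2) = 8, σ(τ(2)) = σ(9) = 2, σ(τ(3)) = σ(5) = 4, σ(τ(4)) = σ(1) = 5, σ(τ(5)) = σ(7) = 7, σ(τ(6)) = σ(6) = 6, σ(τ(7)) = σ(8) = 9, σ(τ(8)) = σ(3) = 3, σ(τ(9)) = σ(4) = 1.
Hence σ ∘ τ = [8 2 4 5 7 6 9 3 1].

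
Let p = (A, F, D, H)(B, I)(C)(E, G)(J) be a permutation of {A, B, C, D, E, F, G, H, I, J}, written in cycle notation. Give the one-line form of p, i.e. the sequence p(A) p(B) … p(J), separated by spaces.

F I C H G D E A B J

Image by image: A→F, B→I, C→C, D→H, E→G, F→D, G→E, H→A, I→B, J→J.
Listing these in domain order gives F I C H G D E A B J.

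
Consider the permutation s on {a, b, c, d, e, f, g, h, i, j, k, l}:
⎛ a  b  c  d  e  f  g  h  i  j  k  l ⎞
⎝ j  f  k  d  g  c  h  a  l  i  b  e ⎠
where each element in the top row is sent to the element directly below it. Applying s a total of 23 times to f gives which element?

Tracing f → c → … returns to f after 4 steps, so f lies in a 4-cycle (b f c k).
Powers repeat with period 4 on this cycle, and 23 mod 4 = 3, so s^23(f) = s^3(f).
Advancing 3 steps from f: f → c → k → b.

b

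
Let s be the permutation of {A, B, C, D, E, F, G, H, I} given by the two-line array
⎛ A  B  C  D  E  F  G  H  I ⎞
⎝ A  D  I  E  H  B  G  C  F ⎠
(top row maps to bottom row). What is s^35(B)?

B

Tracing B → D → … returns to B after 7 steps, so B lies in a 7-cycle (B D E H C I F).
Powers repeat with period 7 on this cycle, and 35 mod 7 = 0, so s^35(B) = s^0(B).
So s^35(B) = B.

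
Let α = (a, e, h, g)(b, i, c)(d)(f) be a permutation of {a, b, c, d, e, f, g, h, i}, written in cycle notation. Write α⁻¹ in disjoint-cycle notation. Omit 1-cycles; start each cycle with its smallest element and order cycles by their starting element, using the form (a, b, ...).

(a, g, h, e)(b, c, i)

Inverting a permutation written in cycle notation just reverses the order within every cycle.
After reversing and putting each cycle's least element first, α⁻¹ = (a, g, h, e)(b, c, i).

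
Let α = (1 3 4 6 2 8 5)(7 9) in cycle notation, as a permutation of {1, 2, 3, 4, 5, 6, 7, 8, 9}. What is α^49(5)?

5

5 lies in the 7-cycle (1 3 4 6 2 8 5).
Since the cycle has length 7, α^49 acts on it the same as α^0 (49 mod 7 = 0).
So α^49(5) = 5.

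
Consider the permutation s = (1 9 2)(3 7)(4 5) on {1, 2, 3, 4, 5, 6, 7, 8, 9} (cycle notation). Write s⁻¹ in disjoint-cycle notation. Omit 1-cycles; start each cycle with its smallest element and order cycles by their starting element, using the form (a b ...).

(1 2 9)(3 7)(4 5)

If s sends a → b within a cycle, s⁻¹ sends b → a; equivalently, reverse each cycle.
After reversing and putting each cycle's least element first, s⁻¹ = (1 2 9)(3 7)(4 5).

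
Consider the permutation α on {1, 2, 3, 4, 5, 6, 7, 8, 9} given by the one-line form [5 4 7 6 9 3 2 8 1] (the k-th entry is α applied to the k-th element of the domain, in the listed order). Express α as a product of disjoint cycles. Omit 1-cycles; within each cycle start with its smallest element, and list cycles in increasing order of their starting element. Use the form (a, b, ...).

(1, 5, 9)(2, 4, 6, 3, 7)

Start at 1 and follow images: 1 → 5 → 9 → 1, giving the cycle (1, 5, 9).
Continuing from each remaining unvisited element yields (1, 5, 9)(2, 4, 6, 3, 7).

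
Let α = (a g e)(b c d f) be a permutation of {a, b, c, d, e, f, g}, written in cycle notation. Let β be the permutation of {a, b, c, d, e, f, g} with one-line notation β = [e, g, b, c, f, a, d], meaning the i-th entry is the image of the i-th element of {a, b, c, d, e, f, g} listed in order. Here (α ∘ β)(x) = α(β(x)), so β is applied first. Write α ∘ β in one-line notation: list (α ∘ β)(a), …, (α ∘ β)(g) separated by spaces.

(α ∘ β)(x) = α(β(x)). Computing each image: α(β(a)) = α(e) = a, α(β(b)) = α(g) = e, α(β(c)) = α(b) = c, α(β(d)) = α(c) = d, α(β(e)) = α(f) = b, α(β(f)) = α(a) = g, α(β(g)) = α(d) = f.
Hence α ∘ β = [a e c d b g f].

a e c d b g f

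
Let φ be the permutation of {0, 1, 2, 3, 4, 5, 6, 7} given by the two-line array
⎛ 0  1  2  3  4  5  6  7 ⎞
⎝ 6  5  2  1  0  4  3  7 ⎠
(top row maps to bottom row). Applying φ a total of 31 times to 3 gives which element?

Tracing 3 → 1 → … returns to 3 after 6 steps, so 3 lies in a 6-cycle (0, 6, 3, 1, 5, 4).
On a 6-cycle, φ^6 is the identity, so φ^31 = φ^1 there (31 ≡ 1 mod 6).
Advancing 1 step from 3: 3 → 1.

1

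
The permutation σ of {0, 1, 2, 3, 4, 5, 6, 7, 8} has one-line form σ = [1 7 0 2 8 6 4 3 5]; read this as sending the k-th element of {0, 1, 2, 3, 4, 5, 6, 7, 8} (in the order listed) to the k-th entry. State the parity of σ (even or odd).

odd

In disjoint-cycle form the cycle lengths are 5, 4.
A cycle is odd iff its length is even; σ has 1 even-length cycle, so sgn(σ) = (−1)^1 and σ is odd.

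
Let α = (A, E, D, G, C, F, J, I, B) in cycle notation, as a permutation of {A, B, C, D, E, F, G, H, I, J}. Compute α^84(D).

D lies in the 9-cycle (A, E, D, G, C, F, J, I, B).
Powers repeat with period 9 on this cycle, and 84 mod 9 = 3, so α^84(D) = α^3(D).
Advancing 3 steps from D: D → G → C → F.

F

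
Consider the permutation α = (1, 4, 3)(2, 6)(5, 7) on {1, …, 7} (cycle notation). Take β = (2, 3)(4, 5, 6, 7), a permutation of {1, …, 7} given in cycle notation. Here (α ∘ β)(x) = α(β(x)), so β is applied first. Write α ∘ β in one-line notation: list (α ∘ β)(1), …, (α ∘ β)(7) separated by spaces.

(α ∘ β)(x) = α(β(x)). Computing each image: α(β(1)) = α(1) = 4, α(β(2)) = α(3) = 1, α(β(3)) = α(2) = 6, α(β(4)) = α(5) = 7, α(β(5)) = α(6) = 2, α(β(6)) = α(7) = 5, α(β(7)) = α(4) = 3.
Hence α ∘ β = [4 1 6 7 2 5 3].

4 1 6 7 2 5 3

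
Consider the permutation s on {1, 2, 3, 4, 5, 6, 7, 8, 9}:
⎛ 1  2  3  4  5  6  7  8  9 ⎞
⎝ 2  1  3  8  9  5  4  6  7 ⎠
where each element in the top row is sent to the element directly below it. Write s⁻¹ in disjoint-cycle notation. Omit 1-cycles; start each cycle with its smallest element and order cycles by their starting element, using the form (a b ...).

(1 2)(4 7 9 5 6 8)

The cycle decomposition of s is (1 2)(4 8 6 5 9 7).
Reversing each cycle (and rotating so the smallest element leads) gives s⁻¹ = (1 2)(4 7 9 5 6 8).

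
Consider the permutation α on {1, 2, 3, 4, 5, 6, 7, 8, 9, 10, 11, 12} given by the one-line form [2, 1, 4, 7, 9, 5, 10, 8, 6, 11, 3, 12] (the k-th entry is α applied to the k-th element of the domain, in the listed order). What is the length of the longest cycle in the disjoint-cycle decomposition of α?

Decomposing into disjoint cycles gives (1 2)(3 4 7 10 11)(5 9 6); the longest has length 5.

5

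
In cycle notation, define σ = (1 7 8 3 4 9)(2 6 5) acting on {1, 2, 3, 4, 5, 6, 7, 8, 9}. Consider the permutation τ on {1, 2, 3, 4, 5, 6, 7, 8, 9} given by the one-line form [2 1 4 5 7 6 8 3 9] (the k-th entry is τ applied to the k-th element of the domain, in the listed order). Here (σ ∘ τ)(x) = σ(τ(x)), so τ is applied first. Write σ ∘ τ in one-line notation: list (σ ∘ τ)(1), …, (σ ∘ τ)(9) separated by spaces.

Chase each element through τ then σ: 1 → 2 → 6; 2 → 1 → 7; 3 → 4 → 9; 4 → 5 → 2; 5 → 7 → 8; 6 → 6 → 5; 7 → 8 → 3; 8 → 3 → 4; 9 → 9 → 1.
Collecting the images, σ ∘ τ = [6 7 9 2 8 5 3 4 1].

6 7 9 2 8 5 3 4 1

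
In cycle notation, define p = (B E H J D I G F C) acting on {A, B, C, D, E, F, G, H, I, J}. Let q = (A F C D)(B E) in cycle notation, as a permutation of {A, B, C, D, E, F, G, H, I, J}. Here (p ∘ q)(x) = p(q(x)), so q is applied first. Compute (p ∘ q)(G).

F

q(G) = G, then p(G) = F; composing gives (p ∘ q)(G) = F.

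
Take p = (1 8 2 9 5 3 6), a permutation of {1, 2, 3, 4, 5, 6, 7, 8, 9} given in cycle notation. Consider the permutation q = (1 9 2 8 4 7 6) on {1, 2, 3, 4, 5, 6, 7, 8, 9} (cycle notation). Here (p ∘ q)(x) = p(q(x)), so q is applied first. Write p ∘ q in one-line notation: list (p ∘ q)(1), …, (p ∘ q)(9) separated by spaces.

(p ∘ q)(x) = p(q(x)). Computing each image: p(q(1)) = p(9) = 5, p(q(2)) = p(8) = 2, p(q(3)) = p(3) = 6, p(q(4)) = p(7) = 7, p(q(5)) = p(5) = 3, p(q(6)) = p(1) = 8, p(q(7)) = p(6) = 1, p(q(8)) = p(4) = 4, p(q(9)) = p(2) = 9.
Hence p ∘ q = [5 2 6 7 3 8 1 4 9].

5 2 6 7 3 8 1 4 9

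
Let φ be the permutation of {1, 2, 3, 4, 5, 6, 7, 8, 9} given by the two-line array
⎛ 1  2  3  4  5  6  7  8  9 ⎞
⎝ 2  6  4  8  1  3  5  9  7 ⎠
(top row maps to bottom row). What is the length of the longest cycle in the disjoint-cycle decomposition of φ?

9

Decomposing into disjoint cycles gives (1 2 6 3 4 8 9 7 5); the longest has length 9.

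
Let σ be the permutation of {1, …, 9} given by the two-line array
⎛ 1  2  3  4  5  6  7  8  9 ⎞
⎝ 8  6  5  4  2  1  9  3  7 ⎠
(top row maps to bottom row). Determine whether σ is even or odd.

even

In disjoint-cycle form the cycle lengths are 6, 2, 1.
A cycle is odd iff its length is even; σ has 2 even-length cycles, so sgn(σ) = (−1)^2 and σ is even.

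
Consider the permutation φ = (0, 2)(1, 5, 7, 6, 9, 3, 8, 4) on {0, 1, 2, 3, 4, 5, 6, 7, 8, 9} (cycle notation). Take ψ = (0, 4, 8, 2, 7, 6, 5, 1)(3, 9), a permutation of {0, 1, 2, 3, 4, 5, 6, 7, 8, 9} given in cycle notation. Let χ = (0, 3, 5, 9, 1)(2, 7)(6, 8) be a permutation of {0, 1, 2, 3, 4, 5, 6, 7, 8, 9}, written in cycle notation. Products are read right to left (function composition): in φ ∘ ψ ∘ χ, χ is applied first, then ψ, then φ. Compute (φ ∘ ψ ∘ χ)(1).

1

Chase 1: χ(1) = 0; ψ(0) = 4; φ(4) = 1. Hence (φ ∘ ψ ∘ χ)(1) = 1.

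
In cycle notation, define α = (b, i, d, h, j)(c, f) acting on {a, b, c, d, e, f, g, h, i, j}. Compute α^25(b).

b

b lies in the 5-cycle (b, i, d, h, j).
On a 5-cycle, α^5 is the identity, so α^25 = α^0 there (25 ≡ 0 mod 5).
So α^25(b) = b.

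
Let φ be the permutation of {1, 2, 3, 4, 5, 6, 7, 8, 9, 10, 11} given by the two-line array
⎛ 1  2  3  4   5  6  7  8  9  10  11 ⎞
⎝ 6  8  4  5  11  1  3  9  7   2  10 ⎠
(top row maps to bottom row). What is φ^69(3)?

Tracing 3 → 4 → … returns to 3 after 9 steps, so 3 lies in a 9-cycle (2 8 9 7 3 4 5 11 10).
Powers repeat with period 9 on this cycle, and 69 mod 9 = 6, so φ^69(3) = φ^6(3).
Advancing 6 steps from 3: 3 → 4 → 5 → 11 → 10 → 2 → 8.

8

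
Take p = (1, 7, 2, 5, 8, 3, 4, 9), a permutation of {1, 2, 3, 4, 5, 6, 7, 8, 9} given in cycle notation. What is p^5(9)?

9 lies in the 8-cycle (1, 7, 2, 5, 8, 3, 4, 9).
Stepping 5 places around the cycle: 9 → 1 → 7 → 2 → 5 → 8.

8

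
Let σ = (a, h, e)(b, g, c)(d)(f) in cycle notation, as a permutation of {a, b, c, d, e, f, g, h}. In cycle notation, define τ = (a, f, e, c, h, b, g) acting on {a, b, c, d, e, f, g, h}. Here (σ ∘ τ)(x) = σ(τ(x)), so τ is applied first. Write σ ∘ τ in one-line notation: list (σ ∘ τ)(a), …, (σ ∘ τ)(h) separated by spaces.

f c e d b a h g

Chase each element through τ then σ: a → f → f; b → g → c; c → h → e; d → d → d; e → c → b; f → e → a; g → a → h; h → b → g.
Collecting the images, σ ∘ τ = [f c e d b a h g].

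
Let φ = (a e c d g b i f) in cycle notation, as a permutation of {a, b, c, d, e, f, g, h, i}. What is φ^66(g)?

g lies in the 8-cycle (a e c d g b i f).
Since the cycle has length 8, φ^66 acts on it the same as φ^2 (66 mod 8 = 2).
Advancing 2 steps from g: g → b → i.

i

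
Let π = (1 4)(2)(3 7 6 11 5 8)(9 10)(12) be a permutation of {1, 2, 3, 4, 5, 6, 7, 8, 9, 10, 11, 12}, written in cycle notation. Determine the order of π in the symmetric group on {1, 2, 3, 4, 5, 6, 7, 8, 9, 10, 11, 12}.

6

The disjoint cycles have lengths 6, 2, 2, 1, 1.
The order is lcm(6, 2, 2) = 6.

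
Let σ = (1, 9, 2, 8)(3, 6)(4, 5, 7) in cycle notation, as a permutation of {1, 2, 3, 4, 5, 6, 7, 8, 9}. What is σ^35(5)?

4

5 lies in the 3-cycle (4, 5, 7).
Powers repeat with period 3 on this cycle, and 35 mod 3 = 2, so σ^35(5) = σ^2(5).
Advancing 2 steps from 5: 5 → 7 → 4.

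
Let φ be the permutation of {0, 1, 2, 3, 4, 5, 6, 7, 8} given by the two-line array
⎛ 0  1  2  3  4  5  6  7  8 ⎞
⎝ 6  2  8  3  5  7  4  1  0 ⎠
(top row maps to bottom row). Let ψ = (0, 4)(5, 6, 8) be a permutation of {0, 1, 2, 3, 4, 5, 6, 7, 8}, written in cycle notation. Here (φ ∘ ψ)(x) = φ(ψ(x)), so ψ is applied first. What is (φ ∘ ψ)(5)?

ψ(5) = 6, then φ(6) = 4; composing gives (φ ∘ ψ)(5) = 4.

4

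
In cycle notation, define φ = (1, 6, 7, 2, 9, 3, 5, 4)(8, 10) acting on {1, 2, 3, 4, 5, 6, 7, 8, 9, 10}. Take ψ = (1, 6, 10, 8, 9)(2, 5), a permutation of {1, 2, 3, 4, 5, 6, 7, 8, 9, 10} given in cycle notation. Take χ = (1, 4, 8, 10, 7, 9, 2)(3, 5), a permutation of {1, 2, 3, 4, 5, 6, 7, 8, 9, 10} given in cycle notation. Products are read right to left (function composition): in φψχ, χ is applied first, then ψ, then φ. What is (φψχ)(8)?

Chase 8: χ(8) = 10; ψ(10) = 8; φ(8) = 10. Hence (φψχ)(8) = 10.

10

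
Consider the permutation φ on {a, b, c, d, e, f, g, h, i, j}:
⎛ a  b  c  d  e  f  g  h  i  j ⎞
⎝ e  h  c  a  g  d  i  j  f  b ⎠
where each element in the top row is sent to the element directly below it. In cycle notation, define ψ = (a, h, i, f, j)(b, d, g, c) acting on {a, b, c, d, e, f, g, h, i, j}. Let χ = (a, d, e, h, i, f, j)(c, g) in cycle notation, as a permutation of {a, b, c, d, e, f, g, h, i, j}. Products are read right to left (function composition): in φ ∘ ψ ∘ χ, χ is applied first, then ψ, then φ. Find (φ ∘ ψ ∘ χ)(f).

e

Apply the permutations in order: χ(f) = j, then ψ(j) = a, then φ(a) = e. So (φ ∘ ψ ∘ χ)(f) = e.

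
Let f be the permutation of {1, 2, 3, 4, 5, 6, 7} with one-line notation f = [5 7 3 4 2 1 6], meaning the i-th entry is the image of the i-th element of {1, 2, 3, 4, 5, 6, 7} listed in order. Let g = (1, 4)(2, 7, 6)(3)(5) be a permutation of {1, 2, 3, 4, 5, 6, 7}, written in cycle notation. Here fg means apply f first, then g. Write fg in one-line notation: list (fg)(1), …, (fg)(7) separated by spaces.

(fg)(x) = g(f(x)). Computing each image: g(f(1)) = g(5) = 5, g(f(2)) = g(7) = 6, g(f(3)) = g(3) = 3, g(f(4)) = g(4) = 1, g(f(5)) = g(2) = 7, g(f(6)) = g(1) = 4, g(f(7)) = g(6) = 2.
Hence fg = [5 6 3 1 7 4 2].

5 6 3 1 7 4 2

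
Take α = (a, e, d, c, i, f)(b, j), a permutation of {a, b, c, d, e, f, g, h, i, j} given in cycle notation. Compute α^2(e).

e lies in the 6-cycle (a, e, d, c, i, f).
Advancing 2 steps from e: e → d → c.

c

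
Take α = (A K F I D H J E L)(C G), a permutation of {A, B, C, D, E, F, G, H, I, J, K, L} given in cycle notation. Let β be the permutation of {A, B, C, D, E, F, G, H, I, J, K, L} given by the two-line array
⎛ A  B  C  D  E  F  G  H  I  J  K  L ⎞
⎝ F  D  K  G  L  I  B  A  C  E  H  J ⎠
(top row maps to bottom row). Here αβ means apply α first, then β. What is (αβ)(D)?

A

(αβ)(D) = β(α(D)). α(D) = H, then β(H) = A. So (αβ)(D) = A.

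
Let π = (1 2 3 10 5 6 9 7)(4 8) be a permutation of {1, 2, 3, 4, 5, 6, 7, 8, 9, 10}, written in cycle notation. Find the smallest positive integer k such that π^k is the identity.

8

The disjoint cycles have lengths 8, 2.
The order is lcm(8, 2) = 8.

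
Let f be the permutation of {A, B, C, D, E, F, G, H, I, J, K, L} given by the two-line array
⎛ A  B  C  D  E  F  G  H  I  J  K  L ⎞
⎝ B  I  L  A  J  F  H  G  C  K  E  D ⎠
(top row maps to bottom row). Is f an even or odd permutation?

even

In disjoint-cycle form the cycle lengths are 6, 3, 2, 1.
A cycle is odd iff its length is even; f has 2 even-length cycles, so sgn(f) = (−1)^2 and f is even.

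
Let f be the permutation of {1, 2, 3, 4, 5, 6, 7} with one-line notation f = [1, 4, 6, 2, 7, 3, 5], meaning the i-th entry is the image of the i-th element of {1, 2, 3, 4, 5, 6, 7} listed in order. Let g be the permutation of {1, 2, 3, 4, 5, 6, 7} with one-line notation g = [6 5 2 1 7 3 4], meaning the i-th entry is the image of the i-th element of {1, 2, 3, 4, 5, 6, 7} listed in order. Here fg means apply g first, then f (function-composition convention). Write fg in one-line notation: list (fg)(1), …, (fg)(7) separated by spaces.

(fg)(x) = f(g(x)). Computing each image: f(g(1)) = f(6) = 3, f(g(2)) = f(5) = 7, f(g(3)) = f(2) = 4, f(g(4)) = f(1) = 1, f(g(5)) = f(7) = 5, f(g(6)) = f(3) = 6, f(g(7)) = f(4) = 2.
Hence fg = [3 7 4 1 5 6 2].

3 7 4 1 5 6 2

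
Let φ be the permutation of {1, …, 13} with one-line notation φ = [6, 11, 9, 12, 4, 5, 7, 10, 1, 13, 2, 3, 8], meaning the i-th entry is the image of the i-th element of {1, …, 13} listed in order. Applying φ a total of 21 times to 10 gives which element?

10

Tracing 10 → 13 → … returns to 10 after 3 steps, so 10 lies in a 3-cycle (8, 10, 13).
Powers repeat with period 3 on this cycle, and 21 mod 3 = 0, so φ^21(10) = φ^0(10).
So φ^21(10) = 10.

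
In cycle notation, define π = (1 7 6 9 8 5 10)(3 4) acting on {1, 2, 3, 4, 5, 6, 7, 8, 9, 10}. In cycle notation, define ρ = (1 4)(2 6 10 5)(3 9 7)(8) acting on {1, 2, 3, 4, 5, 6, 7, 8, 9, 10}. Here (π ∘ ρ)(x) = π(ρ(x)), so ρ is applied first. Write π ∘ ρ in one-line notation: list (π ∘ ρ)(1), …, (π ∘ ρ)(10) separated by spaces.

(π ∘ ρ)(x) = π(ρ(x)). Computing each image: π(ρ(1)) = π(4) = 3, π(ρ(2)) = π(6) = 9, π(ρ(3)) = π(9) = 8, π(ρ(4)) = π(1) = 7, π(ρ(5)) = π(2) = 2, π(ρ(6)) = π(10) = 1, π(ρ(7)) = π(3) = 4, π(ρ(8)) = π(8) = 5, π(ρ(9)) = π(7) = 6, π(ρ(10)) = π(5) = 10.
Hence π ∘ ρ = [3 9 8 7 2 1 4 5 6 10].

3 9 8 7 2 1 4 5 6 10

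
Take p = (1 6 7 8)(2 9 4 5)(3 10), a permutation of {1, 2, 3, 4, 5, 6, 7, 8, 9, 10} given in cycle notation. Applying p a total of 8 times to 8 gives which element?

8

8 lies in the 4-cycle (1 6 7 8).
Powers repeat with period 4 on this cycle, and 8 mod 4 = 0, so p^8(8) = p^0(8).
So p^8(8) = 8.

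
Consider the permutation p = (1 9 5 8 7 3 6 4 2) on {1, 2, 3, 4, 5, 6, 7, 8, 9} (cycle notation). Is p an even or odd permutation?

The cycle lengths are 9.
A cycle is odd iff its length is even; p has 0 even-length cycles, so sgn(p) = (−1)^0 and p is even.

even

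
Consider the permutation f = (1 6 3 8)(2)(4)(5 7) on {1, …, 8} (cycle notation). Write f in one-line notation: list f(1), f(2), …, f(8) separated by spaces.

Reading each image from the cycles: 1→6, 2→2, 3→8, 4→4, 5→7, 6→3, 7→5, 8→1.
Listing these in domain order gives 6 2 8 4 7 3 5 1.

6 2 8 4 7 3 5 1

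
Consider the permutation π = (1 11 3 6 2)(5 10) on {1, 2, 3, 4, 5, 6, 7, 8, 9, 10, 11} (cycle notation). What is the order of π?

The disjoint cycles have lengths 5, 2, 1, 1, 1, 1.
The order is lcm(5, 2) = 10.

10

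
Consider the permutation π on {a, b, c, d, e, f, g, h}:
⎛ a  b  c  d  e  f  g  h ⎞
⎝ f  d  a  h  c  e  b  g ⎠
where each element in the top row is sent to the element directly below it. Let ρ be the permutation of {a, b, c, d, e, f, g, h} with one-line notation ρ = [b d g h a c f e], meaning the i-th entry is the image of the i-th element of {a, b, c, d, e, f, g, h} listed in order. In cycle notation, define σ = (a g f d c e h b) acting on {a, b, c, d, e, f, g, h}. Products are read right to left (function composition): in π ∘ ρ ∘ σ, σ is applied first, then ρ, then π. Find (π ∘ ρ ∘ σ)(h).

h

Chase h: σ(h) = b; ρ(b) = d; π(d) = h. Hence (π ∘ ρ ∘ σ)(h) = h.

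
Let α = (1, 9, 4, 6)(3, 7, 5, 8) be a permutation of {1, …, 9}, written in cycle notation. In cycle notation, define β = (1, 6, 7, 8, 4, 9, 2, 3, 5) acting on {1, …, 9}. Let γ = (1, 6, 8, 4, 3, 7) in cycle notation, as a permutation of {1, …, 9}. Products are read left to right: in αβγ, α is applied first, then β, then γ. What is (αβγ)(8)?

Chase 8: α(8) = 3; β(3) = 5; γ(5) = 5. Hence (αβγ)(8) = 5.

5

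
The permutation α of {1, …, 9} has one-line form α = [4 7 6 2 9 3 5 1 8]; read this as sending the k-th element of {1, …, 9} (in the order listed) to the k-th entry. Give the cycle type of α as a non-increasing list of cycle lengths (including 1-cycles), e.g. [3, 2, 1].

[7, 2]

The disjoint cycles are (1, 4, 2, 7, 5, 9, 8)(3, 6), with lengths 7, 2 in non-increasing order.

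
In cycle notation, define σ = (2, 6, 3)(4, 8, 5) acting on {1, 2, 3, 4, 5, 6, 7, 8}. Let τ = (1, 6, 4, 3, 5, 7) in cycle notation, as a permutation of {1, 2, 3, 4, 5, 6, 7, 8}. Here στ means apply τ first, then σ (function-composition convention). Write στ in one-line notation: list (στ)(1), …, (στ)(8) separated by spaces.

(στ)(x) = σ(τ(x)). Computing each image: σ(τ(1)) = σ(6) = 3, σ(τ(2)) = σ(2) = 6, σ(τ(3)) = σ(5) = 4, σ(τ(4)) = σ(3) = 2, σ(τ(5)) = σ(7) = 7, σ(τ(6)) = σ(4) = 8, σ(τ(7)) = σ(1) = 1, σ(τ(8)) = σ(8) = 5.
Hence στ = [3 6 4 2 7 8 1 5].

3 6 4 2 7 8 1 5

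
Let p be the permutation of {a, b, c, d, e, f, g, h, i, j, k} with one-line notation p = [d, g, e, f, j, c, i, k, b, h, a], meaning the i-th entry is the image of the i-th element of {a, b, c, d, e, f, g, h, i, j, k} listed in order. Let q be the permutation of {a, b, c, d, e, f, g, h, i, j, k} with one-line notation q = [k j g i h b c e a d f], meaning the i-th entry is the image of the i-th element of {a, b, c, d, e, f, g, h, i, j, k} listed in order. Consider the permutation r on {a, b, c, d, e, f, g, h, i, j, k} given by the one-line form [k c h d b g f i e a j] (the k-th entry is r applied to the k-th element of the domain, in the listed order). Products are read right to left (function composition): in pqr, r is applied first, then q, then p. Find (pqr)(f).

(pqr)(f) = p(q(r(f))). r(f) = g, then q(g) = c, then p(c) = e, so the result is e.

e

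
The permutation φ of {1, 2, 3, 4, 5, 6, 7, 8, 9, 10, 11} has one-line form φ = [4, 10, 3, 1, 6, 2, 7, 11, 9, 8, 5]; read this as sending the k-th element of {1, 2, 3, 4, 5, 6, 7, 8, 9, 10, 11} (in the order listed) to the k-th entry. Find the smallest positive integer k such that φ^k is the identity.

The disjoint-cycle form of φ has cycle lengths 6, 2, 1, 1, 1.
Since disjoint cycles commute, ord(φ) = lcm(6, 2) = 6.

6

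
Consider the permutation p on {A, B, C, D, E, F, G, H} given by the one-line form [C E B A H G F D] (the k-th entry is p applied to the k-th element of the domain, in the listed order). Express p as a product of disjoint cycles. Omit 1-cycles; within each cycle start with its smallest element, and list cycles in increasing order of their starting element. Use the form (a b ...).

(A C B E H D)(F G)

Start at A and follow images: A → C → B → E → H → D → A, giving the cycle (A C B E H D).
Continuing from each remaining unvisited element yields (A C B E H D)(F G).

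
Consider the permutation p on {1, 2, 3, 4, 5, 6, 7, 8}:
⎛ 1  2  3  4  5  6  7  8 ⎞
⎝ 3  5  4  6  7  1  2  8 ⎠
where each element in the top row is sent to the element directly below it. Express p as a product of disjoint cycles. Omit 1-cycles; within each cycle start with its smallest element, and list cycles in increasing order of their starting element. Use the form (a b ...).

(1 3 4 6)(2 5 7)

From 1: 1 → 3 → 4 → 6 → 1, closing the cycle (1 3 4 6).
Repeating from the next unused element and collecting all non-trivial cycles gives (1 3 4 6)(2 5 7).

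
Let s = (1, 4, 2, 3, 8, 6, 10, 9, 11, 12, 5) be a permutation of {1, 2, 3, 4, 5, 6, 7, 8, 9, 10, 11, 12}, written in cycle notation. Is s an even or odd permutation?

The cycle lengths are 11, 1.
A cycle is odd iff its length is even; s has 0 even-length cycles, so sgn(s) = (−1)^0 and s is even.

even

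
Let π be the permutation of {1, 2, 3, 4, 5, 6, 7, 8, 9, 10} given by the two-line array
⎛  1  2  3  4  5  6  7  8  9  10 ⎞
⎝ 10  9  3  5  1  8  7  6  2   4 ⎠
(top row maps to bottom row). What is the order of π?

Decomposing into disjoint cycles gives cycle lengths 4, 2, 2, 1, 1.
The order is lcm(4, 2, 2) = 4.

4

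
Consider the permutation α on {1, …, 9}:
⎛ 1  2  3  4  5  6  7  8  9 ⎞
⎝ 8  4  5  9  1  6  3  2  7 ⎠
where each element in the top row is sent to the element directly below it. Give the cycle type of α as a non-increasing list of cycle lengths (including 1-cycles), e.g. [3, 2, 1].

[8, 1]

The disjoint cycles are (1 8 2 4 9 7 3 5)(6), with lengths 8, 1 in non-increasing order.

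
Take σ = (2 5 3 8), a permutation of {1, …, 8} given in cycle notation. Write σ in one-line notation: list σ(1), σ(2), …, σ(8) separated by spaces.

Each element maps to the next entry in its cycle (wrapping to the front): 1↦1, 2↦5, 3↦8, 4↦4, 5↦3, 6↦6, 7↦7, 8↦2.
So the one-line form is 1 5 8 4 3 6 7 2.

1 5 8 4 3 6 7 2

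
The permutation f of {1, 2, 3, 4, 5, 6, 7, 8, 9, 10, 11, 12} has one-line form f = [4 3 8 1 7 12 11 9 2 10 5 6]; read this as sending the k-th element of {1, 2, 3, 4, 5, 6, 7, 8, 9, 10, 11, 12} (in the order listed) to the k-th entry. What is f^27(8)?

3

Tracing 8 → 9 → … returns to 8 after 4 steps, so 8 lies in a 4-cycle (2 3 8 9).
Since the cycle has length 4, f^27 acts on it the same as f^3 (27 mod 4 = 3).
Stepping 3 places around the cycle: 8 → 9 → 2 → 3.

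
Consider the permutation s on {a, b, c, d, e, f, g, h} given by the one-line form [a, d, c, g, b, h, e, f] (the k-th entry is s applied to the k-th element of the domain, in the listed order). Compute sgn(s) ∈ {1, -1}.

In disjoint-cycle form the cycle lengths are 4, 2, 1, 1.
A cycle is odd iff its length is even; s has 2 even-length cycles, so sgn(s) = (−1)^2 and s is even.

1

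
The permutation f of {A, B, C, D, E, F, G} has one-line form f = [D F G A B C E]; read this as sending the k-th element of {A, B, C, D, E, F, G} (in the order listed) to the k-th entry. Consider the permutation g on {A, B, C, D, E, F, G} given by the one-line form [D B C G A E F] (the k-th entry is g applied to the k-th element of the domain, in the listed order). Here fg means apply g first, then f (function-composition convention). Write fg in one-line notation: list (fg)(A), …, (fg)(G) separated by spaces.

(fg)(x) = f(g(x)). Computing each image: f(g(A)) = f(D) = A, f(g(B)) = f(B) = F, f(g(C)) = f(C) = G, f(g(D)) = f(G) = E, f(g(E)) = f(A) = D, f(g(F)) = f(E) = B, f(g(G)) = f(F) = C.
Hence fg = [A F G E D B C].

A F G E D B C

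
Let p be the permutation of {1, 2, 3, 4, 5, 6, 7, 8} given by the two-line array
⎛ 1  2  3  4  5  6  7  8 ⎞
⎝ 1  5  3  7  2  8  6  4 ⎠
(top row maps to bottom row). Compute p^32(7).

Tracing 7 → 6 → … returns to 7 after 4 steps, so 7 lies in a 4-cycle (4 7 6 8).
Since the cycle has length 4, p^32 acts on it the same as p^0 (32 mod 4 = 0).
So p^32(7) = 7.

7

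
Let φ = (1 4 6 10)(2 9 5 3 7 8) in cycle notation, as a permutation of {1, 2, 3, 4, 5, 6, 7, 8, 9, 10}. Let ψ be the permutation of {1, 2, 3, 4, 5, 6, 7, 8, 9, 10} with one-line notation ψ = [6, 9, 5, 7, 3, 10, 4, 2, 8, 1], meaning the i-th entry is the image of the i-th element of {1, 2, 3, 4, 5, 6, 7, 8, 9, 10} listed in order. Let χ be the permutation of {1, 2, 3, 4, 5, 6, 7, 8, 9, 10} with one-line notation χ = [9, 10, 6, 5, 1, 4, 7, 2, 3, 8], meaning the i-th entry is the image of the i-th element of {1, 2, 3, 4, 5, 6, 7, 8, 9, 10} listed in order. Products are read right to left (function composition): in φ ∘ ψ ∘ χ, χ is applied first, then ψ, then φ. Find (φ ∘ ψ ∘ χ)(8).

5

Apply the permutations in order: χ(8) = 2, then ψ(2) = 9, then φ(9) = 5. So (φ ∘ ψ ∘ χ)(8) = 5.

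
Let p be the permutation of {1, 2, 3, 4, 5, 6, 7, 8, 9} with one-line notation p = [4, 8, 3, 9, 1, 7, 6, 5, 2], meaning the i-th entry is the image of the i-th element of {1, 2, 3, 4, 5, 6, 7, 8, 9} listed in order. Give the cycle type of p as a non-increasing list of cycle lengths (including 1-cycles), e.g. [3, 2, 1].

[6, 2, 1]

The disjoint cycles are (1 4 9 2 8 5)(3)(6 7), with lengths 6, 2, 1 in non-increasing order.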